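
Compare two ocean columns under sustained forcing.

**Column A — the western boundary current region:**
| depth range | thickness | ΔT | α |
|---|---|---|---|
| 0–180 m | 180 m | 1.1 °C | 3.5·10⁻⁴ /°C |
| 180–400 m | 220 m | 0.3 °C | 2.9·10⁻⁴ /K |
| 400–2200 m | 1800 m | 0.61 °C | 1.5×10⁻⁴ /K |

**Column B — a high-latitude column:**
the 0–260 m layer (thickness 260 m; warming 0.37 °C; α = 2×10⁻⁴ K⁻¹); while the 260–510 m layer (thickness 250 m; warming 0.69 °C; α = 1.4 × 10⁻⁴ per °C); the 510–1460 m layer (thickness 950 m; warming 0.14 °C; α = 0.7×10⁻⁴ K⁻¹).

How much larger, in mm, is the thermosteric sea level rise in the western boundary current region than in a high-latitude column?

200 mm

A Layer 1: 180 × 3.5×10⁻⁴ × 1.1 = 0.06930 m
A 2.9×10⁻⁴ × 220 × 0.3 = 0.01914 m
A 400–2200 m: 0.61 × 1.5×10⁻⁴ × 1800 = 0.16470 m
A total: 0.25314 m
B 0–260 m: 2×10⁻⁴ × 0.37 × 260 = 0.01924 m
B 1.4×10⁻⁴ × 250 × 0.69 = 0.02415 m
B 510–1460 m: 950 × 0.7×10⁻⁴ × 0.14 = 0.00931 m
B total: 0.05270 m
Difference: 0.25314 − 0.05270 = 0.20044 m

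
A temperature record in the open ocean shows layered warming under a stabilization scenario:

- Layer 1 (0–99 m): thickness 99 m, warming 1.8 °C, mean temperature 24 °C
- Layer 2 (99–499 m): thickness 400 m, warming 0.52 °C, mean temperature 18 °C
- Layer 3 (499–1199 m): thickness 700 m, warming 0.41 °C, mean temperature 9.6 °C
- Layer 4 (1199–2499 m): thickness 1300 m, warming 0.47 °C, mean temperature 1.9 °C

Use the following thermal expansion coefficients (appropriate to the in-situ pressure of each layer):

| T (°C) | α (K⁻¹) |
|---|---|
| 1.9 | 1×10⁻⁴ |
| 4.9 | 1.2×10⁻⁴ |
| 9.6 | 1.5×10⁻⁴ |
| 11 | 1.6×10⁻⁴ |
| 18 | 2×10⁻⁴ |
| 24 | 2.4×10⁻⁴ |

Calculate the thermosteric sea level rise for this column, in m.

Δh = 0.189 m

Layer 1 at 24 °C → α = 2.4×10⁻⁴ K⁻¹
Layer 2 at 18 °C → α = 2×10⁻⁴ K⁻¹
Layer 3 at 9.6 °C → α = 1.5×10⁻⁴ K⁻¹
Layer 4 at 1.9 °C → α = 1×10⁻⁴ K⁻¹
0–99 m: 2.4×10⁻⁴ × 99 × 1.8 = 0.042768 m
2×10⁻⁴ × 0.52 × 400 = 0.04160 m
499–1199 m: 700 × 1.5×10⁻⁴ × 0.41 = 0.04305 m
0.47 × 1×10⁻⁴ × 1300 = 0.06110 m
Δh = 0.042768 + 0.04160 + 0.04305 + 0.06110 = 0.188518 m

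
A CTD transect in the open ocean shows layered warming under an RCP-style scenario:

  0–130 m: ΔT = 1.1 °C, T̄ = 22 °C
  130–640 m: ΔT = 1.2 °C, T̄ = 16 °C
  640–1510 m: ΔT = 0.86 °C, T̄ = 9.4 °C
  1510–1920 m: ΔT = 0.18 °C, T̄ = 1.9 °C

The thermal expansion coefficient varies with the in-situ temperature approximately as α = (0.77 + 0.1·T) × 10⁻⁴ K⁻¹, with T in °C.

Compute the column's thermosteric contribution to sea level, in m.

Layer 1: α = (0.77 + 0.1×22)×10⁻⁴ = 2.97×10⁻⁴ K⁻¹
Layer 2: α = (0.77 + 0.1×16)×10⁻⁴ = 2.37×10⁻⁴ K⁻¹
Layer 3: α = (0.77 + 0.1×9.4)×10⁻⁴ = 1.71×10⁻⁴ K⁻¹
Layer 4: α = (0.77 + 0.1×1.9)×10⁻⁴ = 0.96×10⁻⁴ K⁻¹
0–130 m: 2.97×10⁻⁴ × 130 × 1.1 = 0.042471 m
Layer 2: 510 × 1.2 × 2.37×10⁻⁴ = 0.145044 m
0.86 × 1.71×10⁻⁴ × 870 = 0.1279422 m
1510–1920 m: 410 × 0.18 × 0.96×10⁻⁴ = 0.0070848 m
Δh = 0.042471 + 0.145044 + 0.1279422 + 0.0070848 = 0.322542 m

about 0.323 m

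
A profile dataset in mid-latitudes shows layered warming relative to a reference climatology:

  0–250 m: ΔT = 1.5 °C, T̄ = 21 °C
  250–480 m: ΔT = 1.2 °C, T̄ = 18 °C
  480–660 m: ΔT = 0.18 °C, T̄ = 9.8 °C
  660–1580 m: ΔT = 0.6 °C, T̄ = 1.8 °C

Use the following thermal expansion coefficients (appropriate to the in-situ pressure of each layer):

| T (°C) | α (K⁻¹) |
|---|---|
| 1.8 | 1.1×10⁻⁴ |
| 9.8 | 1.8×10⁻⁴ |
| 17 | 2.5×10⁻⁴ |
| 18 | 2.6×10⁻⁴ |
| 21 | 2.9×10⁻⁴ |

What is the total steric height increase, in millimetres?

about 247 mm

Layer 1 at 21 °C → α = 2.9×10⁻⁴ K⁻¹
Layer 2 at 18 °C → α = 2.6×10⁻⁴ K⁻¹
Layer 3 at 9.8 °C → α = 1.8×10⁻⁴ K⁻¹
Layer 4 at 1.8 °C → α = 1.1×10⁻⁴ K⁻¹
1.5 × 250 × 2.9×10⁻⁴ = 0.10875 m
Layer 2: 230 × 2.6×10⁻⁴ × 1.2 = 0.07176 m
480–660 m: 180 × 1.8×10⁻⁴ × 0.18 = 0.005832 m
Layer 4: 0.6 × 920 × 1.1×10⁻⁴ = 0.06072 m
Δh = 0.10875 + 0.07176 + 0.005832 + 0.06072 = 0.247062 m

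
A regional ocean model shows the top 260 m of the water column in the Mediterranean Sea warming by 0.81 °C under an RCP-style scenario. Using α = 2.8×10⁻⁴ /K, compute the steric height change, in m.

Δh = αΔT·H = 2.8×10⁻⁴ × 0.81 × 260 = 0.058968 m

Δh ≈ 0.059 m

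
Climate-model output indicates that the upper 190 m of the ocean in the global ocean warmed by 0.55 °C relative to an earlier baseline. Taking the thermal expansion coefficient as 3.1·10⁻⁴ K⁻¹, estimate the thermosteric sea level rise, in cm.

3.2 cm

Δh = αΔT·H = 3.1×10⁻⁴ × 0.55 × 190 = 0.032395 m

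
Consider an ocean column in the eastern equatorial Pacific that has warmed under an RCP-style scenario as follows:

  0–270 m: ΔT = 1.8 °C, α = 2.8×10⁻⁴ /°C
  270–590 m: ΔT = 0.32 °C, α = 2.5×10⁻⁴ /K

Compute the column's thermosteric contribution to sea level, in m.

Layer 1: 270 × 2.8×10⁻⁴ × 1.8 = 0.13608 m
320 × 0.32 × 2.5×10⁻⁴ = 0.02560 m
Δh = 0.13608 + 0.02560 = 0.16168 m

about 0.162 m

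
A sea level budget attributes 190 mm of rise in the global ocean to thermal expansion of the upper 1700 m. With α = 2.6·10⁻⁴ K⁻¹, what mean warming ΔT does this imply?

about 0.430 K

ΔT = Δh/(αH) = 0.19 / (2.6×10⁻⁴ × 1700) ≈ 0.4299 K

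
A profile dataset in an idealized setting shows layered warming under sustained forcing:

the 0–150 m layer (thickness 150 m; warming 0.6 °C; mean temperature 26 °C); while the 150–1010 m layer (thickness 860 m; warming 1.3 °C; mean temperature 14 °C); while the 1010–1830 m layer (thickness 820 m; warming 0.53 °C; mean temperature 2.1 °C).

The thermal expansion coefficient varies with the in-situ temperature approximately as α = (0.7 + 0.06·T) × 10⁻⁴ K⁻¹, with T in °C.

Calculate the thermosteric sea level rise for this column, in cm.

22.8 cm of thermosteric rise

Layer 1: α = (0.7 + 0.06×26)×10⁻⁴ = 2.26×10⁻⁴ K⁻¹
Layer 2: α = (0.7 + 0.06×14)×10⁻⁴ = 1.54×10⁻⁴ K⁻¹
Layer 3: α = (0.7 + 0.06×2.1)×10⁻⁴ = 0.826×10⁻⁴ K⁻¹
Layer 1: 2.26×10⁻⁴ × 0.6 × 150 = 0.02034 m
150–1010 m: 1.54×10⁻⁴ × 1.3 × 860 = 0.172172 m
0.826×10⁻⁴ × 820 × 0.53 = 0.03589796 m
Δh = 0.02034 + 0.172172 + 0.03589796 = 0.22840996 m ≈ 22.8 cm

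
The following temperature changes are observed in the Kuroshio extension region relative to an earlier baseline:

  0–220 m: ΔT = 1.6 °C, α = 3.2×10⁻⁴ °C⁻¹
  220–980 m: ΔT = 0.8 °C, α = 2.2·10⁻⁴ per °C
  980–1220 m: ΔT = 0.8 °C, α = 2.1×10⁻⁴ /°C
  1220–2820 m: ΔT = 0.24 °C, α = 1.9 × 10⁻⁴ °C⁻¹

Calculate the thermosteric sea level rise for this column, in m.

Layer 1: 1.6 × 3.2×10⁻⁴ × 220 = 0.11264 m
Layer 2: 760 × 2.2×10⁻⁴ × 0.8 = 0.13376 m
240 × 0.8 × 2.1×10⁻⁴ = 0.04032 m
1220–2820 m: 1.9×10⁻⁴ × 1600 × 0.24 = 0.07296 m
Δh = 0.11264 + 0.13376 + 0.04032 + 0.07296 = 0.35968 m

0.36 m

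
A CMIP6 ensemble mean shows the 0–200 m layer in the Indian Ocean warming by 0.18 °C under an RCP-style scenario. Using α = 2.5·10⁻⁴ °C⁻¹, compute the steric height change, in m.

0.00900 m

Δh = αΔT·H = 2.5×10⁻⁴ × 0.18 × 200 = 0.00900 m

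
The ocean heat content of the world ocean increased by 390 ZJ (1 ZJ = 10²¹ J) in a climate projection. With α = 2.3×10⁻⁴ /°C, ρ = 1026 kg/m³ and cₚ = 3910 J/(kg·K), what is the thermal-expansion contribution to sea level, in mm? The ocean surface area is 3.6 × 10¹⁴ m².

Δh ≈ 62 mm

Per unit area: Q = 390×10²¹ / (3.6×10¹⁴) ≈ 1.083×10⁹ J/m²
Δh = αQ/(ρcₚ) = 2.3×10⁻⁴ × 1.083×10⁹ / (1026 × 3910) ≈ 0.062092 m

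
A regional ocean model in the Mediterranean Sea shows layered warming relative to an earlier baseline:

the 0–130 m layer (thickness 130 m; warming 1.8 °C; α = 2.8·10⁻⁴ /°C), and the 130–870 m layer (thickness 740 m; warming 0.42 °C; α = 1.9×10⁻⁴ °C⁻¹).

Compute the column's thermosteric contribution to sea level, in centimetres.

12.5 cm of thermosteric rise

130 × 1.8 × 2.8×10⁻⁴ = 0.06552 m
Layer 2: 0.42 × 1.9×10⁻⁴ × 740 = 0.059052 m
Δh = 0.06552 + 0.059052 = 0.124572 m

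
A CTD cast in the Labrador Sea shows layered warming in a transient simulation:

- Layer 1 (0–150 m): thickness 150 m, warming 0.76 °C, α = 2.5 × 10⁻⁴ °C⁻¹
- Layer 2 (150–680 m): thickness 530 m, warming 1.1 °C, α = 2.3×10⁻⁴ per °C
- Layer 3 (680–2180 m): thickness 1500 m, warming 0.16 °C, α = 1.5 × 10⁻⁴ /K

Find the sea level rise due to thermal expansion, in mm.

0–150 m: 2.5×10⁻⁴ × 150 × 0.76 = 0.02850 m
Layer 2: 1.1 × 530 × 2.3×10⁻⁴ = 0.13409 m
680–2180 m: 1500 × 0.16 × 1.5×10⁻⁴ = 0.03600 m
Δh = 0.02850 + 0.13409 + 0.03600 = 0.19859 m

about 199 mm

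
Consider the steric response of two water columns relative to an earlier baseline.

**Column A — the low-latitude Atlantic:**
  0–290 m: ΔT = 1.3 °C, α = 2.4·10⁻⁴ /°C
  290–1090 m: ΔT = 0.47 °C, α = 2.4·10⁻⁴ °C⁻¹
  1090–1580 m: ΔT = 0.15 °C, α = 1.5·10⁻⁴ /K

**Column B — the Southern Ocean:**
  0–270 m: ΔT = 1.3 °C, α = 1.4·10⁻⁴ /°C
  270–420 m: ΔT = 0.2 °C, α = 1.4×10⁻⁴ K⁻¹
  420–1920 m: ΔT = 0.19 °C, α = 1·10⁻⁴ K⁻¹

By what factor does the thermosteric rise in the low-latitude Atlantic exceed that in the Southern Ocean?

A Layer 1: 290 × 2.4×10⁻⁴ × 1.3 = 0.09048 m
A 290–1090 m: 0.47 × 800 × 2.4×10⁻⁴ = 0.09024 m
A 1.5×10⁻⁴ × 0.15 × 490 = 0.011025 m
A total: 0.191745 m
B 1.4×10⁻⁴ × 270 × 1.3 = 0.04914 m
B Layer 2: 0.2 × 150 × 1.4×10⁻⁴ = 0.00420 m
B Layer 3: 0.19 × 1500 × 1×10⁻⁴ = 0.02850 m
B total: 0.08184 m
Ratio: 0.191745 / 0.08184 ≈ 2.343

a factor of 2.34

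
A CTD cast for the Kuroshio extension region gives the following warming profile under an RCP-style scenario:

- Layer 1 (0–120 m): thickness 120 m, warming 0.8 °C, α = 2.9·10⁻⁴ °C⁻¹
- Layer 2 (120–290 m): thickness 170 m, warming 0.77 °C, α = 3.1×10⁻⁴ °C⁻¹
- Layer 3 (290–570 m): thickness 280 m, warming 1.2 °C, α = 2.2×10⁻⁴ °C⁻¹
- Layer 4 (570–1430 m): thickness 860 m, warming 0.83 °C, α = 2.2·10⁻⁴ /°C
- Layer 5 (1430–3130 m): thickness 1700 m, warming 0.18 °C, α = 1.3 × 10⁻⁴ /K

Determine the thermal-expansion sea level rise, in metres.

Δh = 0.339 m

0–120 m: 120 × 0.8 × 2.9×10⁻⁴ = 0.02784 m
Layer 2: 0.77 × 3.1×10⁻⁴ × 170 = 0.040579 m
290–570 m: 2.2×10⁻⁴ × 1.2 × 280 = 0.07392 m
2.2×10⁻⁴ × 860 × 0.83 = 0.157036 m
1700 × 0.18 × 1.3×10⁻⁴ = 0.03978 m
Δh = 0.02784 + 0.040579 + 0.07392 + 0.157036 + 0.03978 = 0.339155 m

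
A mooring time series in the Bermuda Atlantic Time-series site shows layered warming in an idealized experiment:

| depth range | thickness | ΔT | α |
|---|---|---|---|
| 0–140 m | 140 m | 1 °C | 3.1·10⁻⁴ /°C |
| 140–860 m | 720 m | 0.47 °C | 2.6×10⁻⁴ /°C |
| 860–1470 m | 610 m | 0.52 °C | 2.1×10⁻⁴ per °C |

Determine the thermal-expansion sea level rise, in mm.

about 200 mm

Layer 1: 1 × 140 × 3.1×10⁻⁴ = 0.04340 m
140–860 m: 720 × 2.6×10⁻⁴ × 0.47 = 0.087984 m
Layer 3: 610 × 0.52 × 2.1×10⁻⁴ = 0.066612 m
Δh = 0.04340 + 0.087984 + 0.066612 = 0.197996 m ≈ 200 mm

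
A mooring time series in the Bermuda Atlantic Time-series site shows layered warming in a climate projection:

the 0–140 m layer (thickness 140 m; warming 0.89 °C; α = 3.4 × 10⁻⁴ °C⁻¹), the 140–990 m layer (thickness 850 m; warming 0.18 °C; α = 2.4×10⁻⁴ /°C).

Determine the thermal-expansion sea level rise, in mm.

Δh = 79 mm

3.4×10⁻⁴ × 140 × 0.89 = 0.042364 m
0.18 × 2.4×10⁻⁴ × 850 = 0.03672 m
Δh = 0.042364 + 0.03672 = 0.079084 m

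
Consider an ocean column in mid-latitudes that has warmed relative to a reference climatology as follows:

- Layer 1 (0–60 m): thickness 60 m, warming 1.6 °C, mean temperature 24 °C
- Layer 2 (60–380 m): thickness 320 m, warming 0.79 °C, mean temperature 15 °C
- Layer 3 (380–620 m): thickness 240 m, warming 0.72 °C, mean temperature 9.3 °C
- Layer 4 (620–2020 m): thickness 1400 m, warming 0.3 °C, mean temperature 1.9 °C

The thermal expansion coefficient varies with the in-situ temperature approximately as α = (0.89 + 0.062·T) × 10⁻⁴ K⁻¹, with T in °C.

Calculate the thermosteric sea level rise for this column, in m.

0.137 m of thermosteric rise

Layer 1: α = (0.89 + 0.062×24)×10⁻⁴ = 2.378×10⁻⁴ K⁻¹
Layer 2: α = (0.89 + 0.062×15)×10⁻⁴ = 1.82×10⁻⁴ K⁻¹
Layer 3: α = (0.89 + 0.062×9.3)×10⁻⁴ = 1.4666×10⁻⁴ K⁻¹
Layer 4: α = (0.89 + 0.062×1.9)×10⁻⁴ = 1.0078×10⁻⁴ K⁻¹
0–60 m: 2.378×10⁻⁴ × 1.6 × 60 = 0.0228288 m
Layer 2: 0.79 × 1.82×10⁻⁴ × 320 = 0.0460096 m
Layer 3: 240 × 1.4666×10⁻⁴ × 0.72 = 0.025342848 m
620–2020 m: 0.3 × 1.0078×10⁻⁴ × 1400 = 0.0423276 m
Δh = 0.0228288 + 0.0460096 + 0.025342848 + 0.0423276 = 0.136508848 m ≈ 0.137 m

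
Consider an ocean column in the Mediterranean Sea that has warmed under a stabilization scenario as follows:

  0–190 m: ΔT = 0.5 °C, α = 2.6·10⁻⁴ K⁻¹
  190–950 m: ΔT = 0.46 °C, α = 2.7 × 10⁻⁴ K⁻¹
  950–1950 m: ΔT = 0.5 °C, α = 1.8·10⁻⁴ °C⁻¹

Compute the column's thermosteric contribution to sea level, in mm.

about 209 mm

190 × 2.6×10⁻⁴ × 0.5 = 0.02470 m
190–950 m: 0.46 × 760 × 2.7×10⁻⁴ = 0.094392 m
1.8×10⁻⁴ × 0.5 × 1000 = 0.09000 m
Δh = 0.02470 + 0.094392 + 0.09000 = 0.209092 m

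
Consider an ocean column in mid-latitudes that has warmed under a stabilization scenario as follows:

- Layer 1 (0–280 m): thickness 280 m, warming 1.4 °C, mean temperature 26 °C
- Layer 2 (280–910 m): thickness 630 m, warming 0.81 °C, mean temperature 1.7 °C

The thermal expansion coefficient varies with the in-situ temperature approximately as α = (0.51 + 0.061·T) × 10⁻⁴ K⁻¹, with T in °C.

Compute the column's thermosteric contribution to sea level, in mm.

Layer 1: α = (0.51 + 0.061×26)×10⁻⁴ = 2.096×10⁻⁴ K⁻¹
Layer 2: α = (0.51 + 0.061×1.7)×10⁻⁴ = 0.6137×10⁻⁴ K⁻¹
1.4 × 2.096×10⁻⁴ × 280 = 0.0821632 m
280–910 m: 0.6137×10⁻⁴ × 0.81 × 630 = 0.031317111 m
Δh = 0.0821632 + 0.031317111 = 0.113480311 m ≈ 113 mm

about 113 mm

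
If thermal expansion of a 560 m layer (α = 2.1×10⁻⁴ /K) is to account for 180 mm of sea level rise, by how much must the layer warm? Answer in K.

ΔT = Δh/(αH) = 0.18 / (2.1×10⁻⁴ × 560) ≈ 1.531 K

about 1.53 K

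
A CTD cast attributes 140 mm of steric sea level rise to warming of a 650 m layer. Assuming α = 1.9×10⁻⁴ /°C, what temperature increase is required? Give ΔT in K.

ΔT = Δh/(αH) = 0.14 / (1.9×10⁻⁴ × 650) ≈ 1.134 K

1.13 K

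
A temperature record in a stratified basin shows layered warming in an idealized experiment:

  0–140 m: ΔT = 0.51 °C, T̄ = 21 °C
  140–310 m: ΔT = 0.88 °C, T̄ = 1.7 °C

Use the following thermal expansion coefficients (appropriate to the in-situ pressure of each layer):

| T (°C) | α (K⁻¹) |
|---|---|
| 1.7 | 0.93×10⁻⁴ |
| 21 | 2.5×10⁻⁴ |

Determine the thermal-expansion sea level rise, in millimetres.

Layer 1 at 21 °C → α = 2.5×10⁻⁴ K⁻¹
Layer 2 at 1.7 °C → α = 0.93×10⁻⁴ K⁻¹
0.51 × 140 × 2.5×10⁻⁴ = 0.01785 m
140–310 m: 0.88 × 0.93×10⁻⁴ × 170 = 0.0139128 m
Δh = 0.01785 + 0.0139128 = 0.0317628 m ≈ 31.8 mm

about 31.8 mm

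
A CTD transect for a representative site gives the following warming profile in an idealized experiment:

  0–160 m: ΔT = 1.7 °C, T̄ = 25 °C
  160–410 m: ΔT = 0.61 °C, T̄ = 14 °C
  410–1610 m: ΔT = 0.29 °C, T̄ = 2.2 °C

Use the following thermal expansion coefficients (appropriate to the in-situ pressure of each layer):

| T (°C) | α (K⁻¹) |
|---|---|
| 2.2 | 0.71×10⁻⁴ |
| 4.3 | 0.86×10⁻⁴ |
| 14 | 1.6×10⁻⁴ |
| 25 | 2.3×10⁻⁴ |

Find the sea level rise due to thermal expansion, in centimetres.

11.2 cm

Layer 1 at 25 °C → α = 2.3×10⁻⁴ K⁻¹
Layer 2 at 14 °C → α = 1.6×10⁻⁴ K⁻¹
Layer 3 at 2.2 °C → α = 0.71×10⁻⁴ K⁻¹
Layer 1: 160 × 1.7 × 2.3×10⁻⁴ = 0.06256 m
Layer 2: 0.61 × 250 × 1.6×10⁻⁴ = 0.02440 m
Layer 3: 0.71×10⁻⁴ × 1200 × 0.29 = 0.024708 m
Δh = 0.06256 + 0.02440 + 0.024708 = 0.111668 m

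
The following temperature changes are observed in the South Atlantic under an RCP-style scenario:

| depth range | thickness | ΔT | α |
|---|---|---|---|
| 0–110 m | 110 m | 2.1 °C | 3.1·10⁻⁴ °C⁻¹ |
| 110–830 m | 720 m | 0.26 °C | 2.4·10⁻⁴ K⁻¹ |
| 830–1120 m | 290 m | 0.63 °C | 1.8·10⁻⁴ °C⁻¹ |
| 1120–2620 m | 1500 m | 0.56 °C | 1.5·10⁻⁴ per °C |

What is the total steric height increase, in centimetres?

Δh = 28 cm

0–110 m: 2.1 × 110 × 3.1×10⁻⁴ = 0.07161 m
110–830 m: 2.4×10⁻⁴ × 720 × 0.26 = 0.044928 m
0.63 × 290 × 1.8×10⁻⁴ = 0.032886 m
Layer 4: 0.56 × 1.5×10⁻⁴ × 1500 = 0.12600 m
Δh = 0.07161 + 0.044928 + 0.032886 + 0.12600 = 0.275424 m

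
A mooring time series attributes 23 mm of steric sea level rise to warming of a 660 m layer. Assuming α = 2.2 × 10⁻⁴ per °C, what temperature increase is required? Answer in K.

0.16 K

ΔT = Δh/(αH) = 0.023 / (2.2×10⁻⁴ × 660) ≈ 0.1584 K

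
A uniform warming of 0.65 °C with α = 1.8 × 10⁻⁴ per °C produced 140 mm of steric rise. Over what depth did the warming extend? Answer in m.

1200 m

H = Δh/(αΔT) = 0.14 / (1.8×10⁻⁴ × 0.65) ≈ 1197 m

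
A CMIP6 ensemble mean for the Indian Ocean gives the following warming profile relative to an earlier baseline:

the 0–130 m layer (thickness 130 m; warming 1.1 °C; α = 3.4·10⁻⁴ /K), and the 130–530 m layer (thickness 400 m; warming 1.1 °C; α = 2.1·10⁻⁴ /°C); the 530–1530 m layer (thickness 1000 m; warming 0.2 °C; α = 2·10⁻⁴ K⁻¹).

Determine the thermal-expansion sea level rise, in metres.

0–130 m: 3.4×10⁻⁴ × 1.1 × 130 = 0.04862 m
130–530 m: 2.1×10⁻⁴ × 1.1 × 400 = 0.09240 m
Layer 3: 1000 × 2×10⁻⁴ × 0.2 = 0.04000 m
Δh = 0.04862 + 0.09240 + 0.04000 = 0.18102 m

Δh ≈ 0.18 m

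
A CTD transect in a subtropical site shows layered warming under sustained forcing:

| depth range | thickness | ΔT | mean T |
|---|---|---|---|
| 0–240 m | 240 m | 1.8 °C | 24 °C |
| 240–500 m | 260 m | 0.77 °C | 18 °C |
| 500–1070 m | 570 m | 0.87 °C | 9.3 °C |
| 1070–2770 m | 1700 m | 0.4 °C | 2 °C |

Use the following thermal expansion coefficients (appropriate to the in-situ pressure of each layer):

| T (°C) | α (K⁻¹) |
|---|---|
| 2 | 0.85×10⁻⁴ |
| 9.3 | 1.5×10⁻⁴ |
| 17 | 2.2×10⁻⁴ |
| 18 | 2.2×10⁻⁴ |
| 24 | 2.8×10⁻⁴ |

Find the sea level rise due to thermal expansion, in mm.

300 mm

Layer 1 at 24 °C → α = 2.8×10⁻⁴ K⁻¹
Layer 2 at 18 °C → α = 2.2×10⁻⁴ K⁻¹
Layer 3 at 9.3 °C → α = 1.5×10⁻⁴ K⁻¹
Layer 4 at 2 °C → α = 0.85×10⁻⁴ K⁻¹
Layer 1: 2.8×10⁻⁴ × 240 × 1.8 = 0.12096 m
0.77 × 260 × 2.2×10⁻⁴ = 0.044044 m
570 × 0.87 × 1.5×10⁻⁴ = 0.074385 m
1070–2770 m: 0.4 × 0.85×10⁻⁴ × 1700 = 0.05780 m
Δh = 0.12096 + 0.044044 + 0.074385 + 0.05780 = 0.297189 m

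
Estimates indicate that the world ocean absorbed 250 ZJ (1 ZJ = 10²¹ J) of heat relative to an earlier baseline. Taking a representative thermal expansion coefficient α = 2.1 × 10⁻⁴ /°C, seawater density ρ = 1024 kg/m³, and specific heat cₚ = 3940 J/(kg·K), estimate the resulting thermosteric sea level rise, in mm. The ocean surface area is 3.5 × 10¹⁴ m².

about 37 mm

Per unit area: Q = 250×10²¹ / (3.5×10¹⁴) ≈ 7.143×10⁸ J/m²
Δh = αQ/(ρcₚ) = 2.1×10⁻⁴ × 7.143×10⁸ / (1024 × 3940) ≈ 0.03718 m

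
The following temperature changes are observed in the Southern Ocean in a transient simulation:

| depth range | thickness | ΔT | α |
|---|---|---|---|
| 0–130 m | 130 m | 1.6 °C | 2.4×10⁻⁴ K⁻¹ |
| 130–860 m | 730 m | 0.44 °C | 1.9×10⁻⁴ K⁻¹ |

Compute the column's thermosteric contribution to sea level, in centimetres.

Δh ≈ 11.1 cm

0–130 m: 130 × 1.6 × 2.4×10⁻⁴ = 0.04992 m
Layer 2: 730 × 0.44 × 1.9×10⁻⁴ = 0.061028 m
Δh = 0.04992 + 0.061028 = 0.110948 m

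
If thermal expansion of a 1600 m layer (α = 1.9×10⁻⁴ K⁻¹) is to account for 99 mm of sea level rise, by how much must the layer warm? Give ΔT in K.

ΔT = Δh/(αH) = 0.099 / (1.9×10⁻⁴ × 1600) ≈ 0.3257 K

ΔT ≈ 0.326 K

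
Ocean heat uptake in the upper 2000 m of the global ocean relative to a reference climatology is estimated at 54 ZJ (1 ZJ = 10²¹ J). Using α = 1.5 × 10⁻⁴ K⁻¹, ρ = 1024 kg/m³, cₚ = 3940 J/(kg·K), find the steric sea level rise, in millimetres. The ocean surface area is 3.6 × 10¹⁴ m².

Per unit area: Q = 54×10²¹ / (3.6×10¹⁴) = 1.5×10⁸ J/m²
Δh = αQ/(ρcₚ) = 1.5×10⁻⁴ × 1.5×10⁸ / (1024 × 3940) ≈ 0.0055768 m

Δh = 5.58 mm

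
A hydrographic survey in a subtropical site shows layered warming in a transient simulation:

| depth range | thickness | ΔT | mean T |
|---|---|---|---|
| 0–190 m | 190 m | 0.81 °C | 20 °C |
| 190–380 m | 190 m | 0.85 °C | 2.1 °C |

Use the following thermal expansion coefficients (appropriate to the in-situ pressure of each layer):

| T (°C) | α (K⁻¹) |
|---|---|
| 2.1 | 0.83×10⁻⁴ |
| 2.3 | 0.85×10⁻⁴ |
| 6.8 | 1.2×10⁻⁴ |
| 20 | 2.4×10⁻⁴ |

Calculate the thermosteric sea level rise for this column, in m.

Δh = 0.0503 m

Layer 1 at 20 °C → α = 2.4×10⁻⁴ K⁻¹
Layer 2 at 2.1 °C → α = 0.83×10⁻⁴ K⁻¹
Layer 1: 2.4×10⁻⁴ × 0.81 × 190 = 0.036936 m
Layer 2: 0.85 × 190 × 0.83×10⁻⁴ = 0.0134045 m
Δh = 0.036936 + 0.0134045 = 0.0503405 m ≈ 0.0503 m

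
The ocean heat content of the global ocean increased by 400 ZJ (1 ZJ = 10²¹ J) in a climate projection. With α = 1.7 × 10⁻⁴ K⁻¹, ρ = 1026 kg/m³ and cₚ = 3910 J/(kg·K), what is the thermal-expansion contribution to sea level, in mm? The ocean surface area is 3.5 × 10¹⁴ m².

Per unit area: Q = 400×10²¹ / (3.5×10¹⁴) ≈ 1.143×10⁹ J/m²
Δh = αQ/(ρcₚ) = 1.7×10⁻⁴ × 1.143×10⁹ / (1026 × 3910) ≈ 0.048436 m

Δh ≈ 48 mm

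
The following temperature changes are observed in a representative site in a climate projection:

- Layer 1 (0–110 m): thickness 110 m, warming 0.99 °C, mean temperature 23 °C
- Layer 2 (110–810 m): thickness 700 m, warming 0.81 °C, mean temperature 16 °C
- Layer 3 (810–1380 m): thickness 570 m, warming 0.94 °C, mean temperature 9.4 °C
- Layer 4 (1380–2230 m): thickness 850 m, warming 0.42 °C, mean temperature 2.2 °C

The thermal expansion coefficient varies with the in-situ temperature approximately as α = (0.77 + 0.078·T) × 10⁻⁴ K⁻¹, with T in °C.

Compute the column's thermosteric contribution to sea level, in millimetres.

Layer 1: α = (0.77 + 0.078×23)×10⁻⁴ = 2.564×10⁻⁴ K⁻¹
Layer 2: α = (0.77 + 0.078×16)×10⁻⁴ = 2.018×10⁻⁴ K⁻¹
Layer 3: α = (0.77 + 0.078×9.4)×10⁻⁴ = 1.5032×10⁻⁴ K⁻¹
Layer 4: α = (0.77 + 0.078×2.2)×10⁻⁴ = 0.9416×10⁻⁴ K⁻¹
110 × 2.564×10⁻⁴ × 0.99 = 0.02792196 m
0.81 × 2.018×10⁻⁴ × 700 = 0.1144206 m
810–1380 m: 570 × 1.5032×10⁻⁴ × 0.94 = 0.080541456 m
1380–2230 m: 0.9416×10⁻⁴ × 0.42 × 850 = 0.03361512 m
Δh = 0.02792196 + 0.1144206 + 0.080541456 + 0.03361512 = 0.256499136 m ≈ 256 mm

Δh = 256 mm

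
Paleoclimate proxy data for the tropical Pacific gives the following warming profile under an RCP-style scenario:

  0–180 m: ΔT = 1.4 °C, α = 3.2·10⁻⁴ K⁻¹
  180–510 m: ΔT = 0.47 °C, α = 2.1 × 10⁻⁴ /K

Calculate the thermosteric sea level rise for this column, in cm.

11 cm of thermosteric rise

3.2×10⁻⁴ × 180 × 1.4 = 0.08064 m
330 × 0.47 × 2.1×10⁻⁴ = 0.032571 m
Δh = 0.08064 + 0.032571 = 0.113211 m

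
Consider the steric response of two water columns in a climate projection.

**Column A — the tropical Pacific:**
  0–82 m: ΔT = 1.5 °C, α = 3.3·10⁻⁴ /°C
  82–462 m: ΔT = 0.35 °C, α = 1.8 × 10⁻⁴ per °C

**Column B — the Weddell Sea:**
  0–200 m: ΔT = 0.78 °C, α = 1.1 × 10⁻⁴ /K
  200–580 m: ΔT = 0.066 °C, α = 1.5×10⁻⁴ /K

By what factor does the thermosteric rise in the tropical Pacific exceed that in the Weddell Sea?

A 1.5 × 3.3×10⁻⁴ × 82 = 0.04059 m
A 82–462 m: 1.8×10⁻⁴ × 0.35 × 380 = 0.02394 m
A total: 0.06453 m
B Layer 1: 200 × 0.78 × 1.1×10⁻⁴ = 0.01716 m
B 0.066 × 380 × 1.5×10⁻⁴ = 0.003762 m
B total: 0.020922 m
Ratio: 0.06453 / 0.020922 ≈ 3.084

a factor of 3.08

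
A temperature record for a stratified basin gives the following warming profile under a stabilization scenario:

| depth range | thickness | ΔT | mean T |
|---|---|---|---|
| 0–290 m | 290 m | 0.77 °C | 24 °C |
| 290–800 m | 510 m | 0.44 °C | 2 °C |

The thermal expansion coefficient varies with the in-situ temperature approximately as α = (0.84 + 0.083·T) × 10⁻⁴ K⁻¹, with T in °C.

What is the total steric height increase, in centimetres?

Layer 1: α = (0.84 + 0.083×24)×10⁻⁴ = 2.832×10⁻⁴ K⁻¹
Layer 2: α = (0.84 + 0.083×2)×10⁻⁴ = 1.006×10⁻⁴ K⁻¹
0–290 m: 0.77 × 290 × 2.832×10⁻⁴ = 0.06323856 m
290–800 m: 1.006×10⁻⁴ × 510 × 0.44 = 0.02257464 m
Δh = 0.06323856 + 0.02257464 = 0.0858132 m

Δh ≈ 8.6 cm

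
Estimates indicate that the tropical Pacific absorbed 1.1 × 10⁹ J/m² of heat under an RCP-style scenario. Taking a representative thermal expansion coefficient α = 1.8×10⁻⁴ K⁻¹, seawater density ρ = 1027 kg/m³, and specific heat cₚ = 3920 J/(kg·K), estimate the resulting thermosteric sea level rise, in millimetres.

about 49.2 mm

Δh = αQ/(ρcₚ) = 1.8×10⁻⁴ × 1.1×10⁹ / (1027 × 3920) ≈ 0.049182 m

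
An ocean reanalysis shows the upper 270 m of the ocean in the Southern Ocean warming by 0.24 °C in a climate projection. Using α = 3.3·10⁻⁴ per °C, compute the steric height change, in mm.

Δh = αΔT·H = 3.3×10⁻⁴ × 0.24 × 270 = 0.021384 m

21.4 mm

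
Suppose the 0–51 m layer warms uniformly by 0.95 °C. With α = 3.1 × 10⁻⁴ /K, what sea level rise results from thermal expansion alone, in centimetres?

Δh = αΔT·H = 3.1×10⁻⁴ × 0.95 × 51 = 0.0150195 m

Δh = 1.5 cm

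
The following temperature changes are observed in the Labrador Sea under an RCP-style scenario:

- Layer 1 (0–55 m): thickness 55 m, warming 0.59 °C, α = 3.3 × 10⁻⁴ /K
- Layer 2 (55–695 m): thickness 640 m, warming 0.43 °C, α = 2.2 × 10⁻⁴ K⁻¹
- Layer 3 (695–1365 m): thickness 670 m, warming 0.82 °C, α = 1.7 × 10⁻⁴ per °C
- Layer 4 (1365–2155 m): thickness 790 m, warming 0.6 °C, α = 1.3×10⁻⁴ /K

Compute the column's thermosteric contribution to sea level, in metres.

Δh ≈ 0.226 m

3.3×10⁻⁴ × 0.59 × 55 = 0.0107085 m
640 × 0.43 × 2.2×10⁻⁴ = 0.060544 m
670 × 1.7×10⁻⁴ × 0.82 = 0.093398 m
1.3×10⁻⁴ × 790 × 0.6 = 0.06162 m
Δh = 0.0107085 + 0.060544 + 0.093398 + 0.06162 = 0.2262705 m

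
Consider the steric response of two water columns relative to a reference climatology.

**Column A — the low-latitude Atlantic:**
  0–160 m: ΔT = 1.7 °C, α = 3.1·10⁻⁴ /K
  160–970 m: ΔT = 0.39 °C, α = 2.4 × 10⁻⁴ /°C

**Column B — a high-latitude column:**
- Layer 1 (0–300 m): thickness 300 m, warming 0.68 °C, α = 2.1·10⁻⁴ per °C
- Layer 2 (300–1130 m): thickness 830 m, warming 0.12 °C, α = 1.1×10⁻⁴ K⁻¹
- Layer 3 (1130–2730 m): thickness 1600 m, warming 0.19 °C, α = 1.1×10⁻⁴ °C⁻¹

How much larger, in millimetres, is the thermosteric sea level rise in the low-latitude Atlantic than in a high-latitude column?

Δh_A − Δh_B ≈ 73 mm

A 0–160 m: 160 × 1.7 × 3.1×10⁻⁴ = 0.08432 m
A Layer 2: 2.4×10⁻⁴ × 810 × 0.39 = 0.075816 m
A total: 0.160136 m
B 0–300 m: 0.68 × 300 × 2.1×10⁻⁴ = 0.04284 m
B 830 × 0.12 × 1.1×10⁻⁴ = 0.010956 m
B 1130–2730 m: 1.1×10⁻⁴ × 0.19 × 1600 = 0.03344 m
B total: 0.087236 m
Difference: 0.160136 − 0.087236 = 0.07290 m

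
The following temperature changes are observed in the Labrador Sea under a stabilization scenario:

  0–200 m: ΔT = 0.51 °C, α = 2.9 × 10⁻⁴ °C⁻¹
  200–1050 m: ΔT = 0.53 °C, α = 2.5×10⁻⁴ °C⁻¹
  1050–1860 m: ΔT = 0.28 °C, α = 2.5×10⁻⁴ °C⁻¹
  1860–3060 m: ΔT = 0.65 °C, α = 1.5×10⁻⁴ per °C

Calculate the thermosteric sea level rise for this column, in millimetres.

316 mm of thermosteric rise

2.9×10⁻⁴ × 0.51 × 200 = 0.02958 m
Layer 2: 0.53 × 850 × 2.5×10⁻⁴ = 0.112625 m
0.28 × 810 × 2.5×10⁻⁴ = 0.05670 m
1.5×10⁻⁴ × 0.65 × 1200 = 0.11700 m
Δh = 0.02958 + 0.112625 + 0.05670 + 0.11700 = 0.315905 m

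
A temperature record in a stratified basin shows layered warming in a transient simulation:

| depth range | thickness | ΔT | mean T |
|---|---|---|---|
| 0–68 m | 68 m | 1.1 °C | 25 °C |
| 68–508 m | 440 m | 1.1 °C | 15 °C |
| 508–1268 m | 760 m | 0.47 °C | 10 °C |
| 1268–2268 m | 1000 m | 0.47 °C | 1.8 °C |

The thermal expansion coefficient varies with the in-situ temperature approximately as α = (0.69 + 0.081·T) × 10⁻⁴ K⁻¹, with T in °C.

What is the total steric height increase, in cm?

Layer 1: α = (0.69 + 0.081×25)×10⁻⁴ = 2.715×10⁻⁴ K⁻¹
Layer 2: α = (0.69 + 0.081×15)×10⁻⁴ = 1.905×10⁻⁴ K⁻¹
Layer 3: α = (0.69 + 0.081×10)×10⁻⁴ = 1.5×10⁻⁴ K⁻¹
Layer 4: α = (0.69 + 0.081×1.8)×10⁻⁴ = 0.8358×10⁻⁴ K⁻¹
0–68 m: 1.1 × 68 × 2.715×10⁻⁴ = 0.0203082 m
1.905×10⁻⁴ × 1.1 × 440 = 0.092202 m
508–1268 m: 760 × 0.47 × 1.5×10⁻⁴ = 0.05358 m
1268–2268 m: 0.8358×10⁻⁴ × 1000 × 0.47 = 0.0392826 m
Δh = 0.0203082 + 0.092202 + 0.05358 + 0.0392826 = 0.2053728 m

21 cm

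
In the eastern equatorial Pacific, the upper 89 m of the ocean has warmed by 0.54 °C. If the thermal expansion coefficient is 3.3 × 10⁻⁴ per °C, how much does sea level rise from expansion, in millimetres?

Δh = αΔT·H = 3.3×10⁻⁴ × 0.54 × 89 = 0.0158598 m

Δh = 15.9 mm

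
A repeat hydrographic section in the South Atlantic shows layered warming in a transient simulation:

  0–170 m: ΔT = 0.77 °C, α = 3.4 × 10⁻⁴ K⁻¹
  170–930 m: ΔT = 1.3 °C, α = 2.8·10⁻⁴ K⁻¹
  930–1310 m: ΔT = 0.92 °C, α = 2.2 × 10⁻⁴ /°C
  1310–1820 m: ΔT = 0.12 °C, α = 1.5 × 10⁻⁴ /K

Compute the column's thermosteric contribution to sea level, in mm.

407 mm of thermosteric rise

0.77 × 170 × 3.4×10⁻⁴ = 0.044506 m
1.3 × 2.8×10⁻⁴ × 760 = 0.27664 m
930–1310 m: 380 × 0.92 × 2.2×10⁻⁴ = 0.076912 m
1310–1820 m: 1.5×10⁻⁴ × 0.12 × 510 = 0.00918 m
Δh = 0.044506 + 0.27664 + 0.076912 + 0.00918 = 0.407238 m ≈ 407 mm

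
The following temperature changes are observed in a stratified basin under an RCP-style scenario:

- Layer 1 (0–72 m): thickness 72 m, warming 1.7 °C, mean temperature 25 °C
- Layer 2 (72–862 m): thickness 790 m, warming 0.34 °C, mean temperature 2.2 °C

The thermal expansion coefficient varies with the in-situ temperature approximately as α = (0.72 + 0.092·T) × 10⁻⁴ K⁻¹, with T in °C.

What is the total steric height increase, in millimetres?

about 61.7 mm

Layer 1: α = (0.72 + 0.092×25)×10⁻⁴ = 3.02×10⁻⁴ K⁻¹
Layer 2: α = (0.72 + 0.092×2.2)×10⁻⁴ = 0.9224×10⁻⁴ K⁻¹
1.7 × 72 × 3.02×10⁻⁴ = 0.0369648 m
Layer 2: 790 × 0.34 × 0.9224×10⁻⁴ = 0.024775664 m
Δh = 0.0369648 + 0.024775664 = 0.061740464 m ≈ 61.7 mm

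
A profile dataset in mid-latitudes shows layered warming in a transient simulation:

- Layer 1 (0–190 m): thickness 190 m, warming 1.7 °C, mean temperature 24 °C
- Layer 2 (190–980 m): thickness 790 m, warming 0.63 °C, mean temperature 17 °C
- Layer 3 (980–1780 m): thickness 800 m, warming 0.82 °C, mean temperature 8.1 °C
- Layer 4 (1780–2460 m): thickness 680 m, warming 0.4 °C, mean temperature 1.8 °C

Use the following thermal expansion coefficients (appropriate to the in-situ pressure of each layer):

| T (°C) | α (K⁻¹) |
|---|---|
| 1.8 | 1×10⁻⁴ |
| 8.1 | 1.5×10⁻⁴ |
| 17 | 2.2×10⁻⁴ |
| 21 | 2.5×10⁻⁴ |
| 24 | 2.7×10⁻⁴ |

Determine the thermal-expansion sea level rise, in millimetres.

Layer 1 at 24 °C → α = 2.7×10⁻⁴ K⁻¹
Layer 2 at 17 °C → α = 2.2×10⁻⁴ K⁻¹
Layer 3 at 8.1 °C → α = 1.5×10⁻⁴ K⁻¹
Layer 4 at 1.8 °C → α = 1×10⁻⁴ K⁻¹
Layer 1: 1.7 × 190 × 2.7×10⁻⁴ = 0.08721 m
790 × 2.2×10⁻⁴ × 0.63 = 0.109494 m
800 × 0.82 × 1.5×10⁻⁴ = 0.09840 m
0.4 × 680 × 1×10⁻⁴ = 0.02720 m
Δh = 0.08721 + 0.109494 + 0.09840 + 0.02720 = 0.322304 m ≈ 322 mm

322 mm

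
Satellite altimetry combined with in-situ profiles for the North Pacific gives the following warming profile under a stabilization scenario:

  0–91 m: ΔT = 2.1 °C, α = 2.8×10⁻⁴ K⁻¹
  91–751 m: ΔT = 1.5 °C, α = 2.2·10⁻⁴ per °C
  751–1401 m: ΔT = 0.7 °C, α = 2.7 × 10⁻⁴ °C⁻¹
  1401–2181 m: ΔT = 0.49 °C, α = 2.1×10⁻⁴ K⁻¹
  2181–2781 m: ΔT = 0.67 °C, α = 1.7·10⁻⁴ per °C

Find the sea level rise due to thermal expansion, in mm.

540 mm of thermosteric rise

Layer 1: 91 × 2.1 × 2.8×10⁻⁴ = 0.053508 m
Layer 2: 2.2×10⁻⁴ × 1.5 × 660 = 0.21780 m
650 × 2.7×10⁻⁴ × 0.7 = 0.12285 m
1401–2181 m: 780 × 0.49 × 2.1×10⁻⁴ = 0.080262 m
Layer 5: 600 × 0.67 × 1.7×10⁻⁴ = 0.06834 m
Δh = 0.053508 + 0.21780 + 0.12285 + 0.080262 + 0.06834 = 0.54276 m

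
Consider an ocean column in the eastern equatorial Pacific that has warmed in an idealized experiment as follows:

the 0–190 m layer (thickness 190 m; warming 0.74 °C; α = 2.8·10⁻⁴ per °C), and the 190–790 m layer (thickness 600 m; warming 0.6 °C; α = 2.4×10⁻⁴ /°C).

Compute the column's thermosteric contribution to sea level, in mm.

190 × 2.8×10⁻⁴ × 0.74 = 0.039368 m
190–790 m: 2.4×10⁻⁴ × 600 × 0.6 = 0.08640 m
Δh = 0.039368 + 0.08640 = 0.125768 m ≈ 126 mm

126 mm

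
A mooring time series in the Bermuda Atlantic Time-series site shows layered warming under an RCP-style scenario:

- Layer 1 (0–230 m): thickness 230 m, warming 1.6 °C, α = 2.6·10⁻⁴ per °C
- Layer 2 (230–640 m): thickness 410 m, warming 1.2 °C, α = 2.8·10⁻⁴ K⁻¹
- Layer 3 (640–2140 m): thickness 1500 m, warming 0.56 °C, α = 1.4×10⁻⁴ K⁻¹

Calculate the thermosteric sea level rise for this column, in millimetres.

Layer 1: 1.6 × 230 × 2.6×10⁻⁴ = 0.09568 m
230–640 m: 2.8×10⁻⁴ × 410 × 1.2 = 0.13776 m
Layer 3: 1.4×10⁻⁴ × 1500 × 0.56 = 0.11760 m
Δh = 0.09568 + 0.13776 + 0.11760 = 0.35104 m

Δh ≈ 351 mm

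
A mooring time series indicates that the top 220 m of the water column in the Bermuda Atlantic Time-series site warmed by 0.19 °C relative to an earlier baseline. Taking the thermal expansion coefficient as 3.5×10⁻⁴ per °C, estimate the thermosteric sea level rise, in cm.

Δh = αΔT·H = 3.5×10⁻⁴ × 0.19 × 220 = 0.01463 m

1.46 cm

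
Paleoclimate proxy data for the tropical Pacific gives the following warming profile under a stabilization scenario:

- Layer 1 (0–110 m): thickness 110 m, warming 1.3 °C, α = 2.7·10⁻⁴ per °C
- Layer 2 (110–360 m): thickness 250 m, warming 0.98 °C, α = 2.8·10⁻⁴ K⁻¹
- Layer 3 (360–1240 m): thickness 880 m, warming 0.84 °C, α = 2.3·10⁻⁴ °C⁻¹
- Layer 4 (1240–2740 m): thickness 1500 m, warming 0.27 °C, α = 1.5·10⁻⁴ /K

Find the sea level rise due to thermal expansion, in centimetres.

Layer 1: 2.7×10⁻⁴ × 1.3 × 110 = 0.03861 m
110–360 m: 2.8×10⁻⁴ × 0.98 × 250 = 0.06860 m
2.3×10⁻⁴ × 0.84 × 880 = 0.170016 m
1240–2740 m: 1500 × 0.27 × 1.5×10⁻⁴ = 0.06075 m
Δh = 0.03861 + 0.06860 + 0.170016 + 0.06075 = 0.337976 m ≈ 33.8 cm

Δh = 33.8 cm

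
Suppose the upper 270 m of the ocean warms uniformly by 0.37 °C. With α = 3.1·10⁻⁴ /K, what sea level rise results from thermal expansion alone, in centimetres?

about 3.1 cm

Δh = αΔT·H = 3.1×10⁻⁴ × 0.37 × 270 = 0.030969 m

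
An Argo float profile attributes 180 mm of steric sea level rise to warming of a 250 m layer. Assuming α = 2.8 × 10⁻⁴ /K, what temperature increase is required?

ΔT = Δh/(αH) = 0.18 / (2.8×10⁻⁴ × 250) ≈ 2.571 K

ΔT ≈ 2.57 K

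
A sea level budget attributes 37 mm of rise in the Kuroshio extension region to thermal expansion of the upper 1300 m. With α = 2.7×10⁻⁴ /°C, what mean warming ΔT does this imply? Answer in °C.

ΔT = Δh/(αH) = 0.037 / (2.7×10⁻⁴ × 1300) ≈ 0.1054 °C

ΔT ≈ 0.105 °C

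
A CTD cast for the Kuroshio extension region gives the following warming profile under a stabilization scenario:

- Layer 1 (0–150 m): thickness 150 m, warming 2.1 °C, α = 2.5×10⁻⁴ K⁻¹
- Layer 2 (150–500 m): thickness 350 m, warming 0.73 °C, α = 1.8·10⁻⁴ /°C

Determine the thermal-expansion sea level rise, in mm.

150 × 2.5×10⁻⁴ × 2.1 = 0.07875 m
Layer 2: 1.8×10⁻⁴ × 0.73 × 350 = 0.04599 m
Δh = 0.07875 + 0.04599 = 0.12474 m

about 125 mm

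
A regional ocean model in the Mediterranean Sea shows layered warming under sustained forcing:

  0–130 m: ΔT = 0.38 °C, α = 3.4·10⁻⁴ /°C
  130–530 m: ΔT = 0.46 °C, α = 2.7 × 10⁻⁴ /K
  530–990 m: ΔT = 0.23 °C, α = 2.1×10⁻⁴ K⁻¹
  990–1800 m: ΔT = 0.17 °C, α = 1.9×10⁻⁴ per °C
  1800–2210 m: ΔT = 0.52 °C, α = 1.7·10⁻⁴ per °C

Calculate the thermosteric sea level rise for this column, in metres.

0–130 m: 0.38 × 130 × 3.4×10⁻⁴ = 0.016796 m
400 × 0.46 × 2.7×10⁻⁴ = 0.04968 m
Layer 3: 2.1×10⁻⁴ × 0.23 × 460 = 0.022218 m
Layer 4: 810 × 1.9×10⁻⁴ × 0.17 = 0.026163 m
0.52 × 410 × 1.7×10⁻⁴ = 0.036244 m
Δh = 0.016796 + 0.04968 + 0.022218 + 0.026163 + 0.036244 = 0.151101 m

0.151 m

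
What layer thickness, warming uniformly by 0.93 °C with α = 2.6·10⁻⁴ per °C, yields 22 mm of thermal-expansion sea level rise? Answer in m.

about 91 m

H = Δh/(αΔT) = 0.022 / (2.6×10⁻⁴ × 0.93) ≈ 90.98 m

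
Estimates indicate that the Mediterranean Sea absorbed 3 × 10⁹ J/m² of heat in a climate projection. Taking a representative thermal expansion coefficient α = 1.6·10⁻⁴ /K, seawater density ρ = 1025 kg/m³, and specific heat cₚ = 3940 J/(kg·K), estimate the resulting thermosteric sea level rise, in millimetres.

Δh = αQ/(ρcₚ) = 1.6×10⁻⁴ × 3×10⁹ / (1025 × 3940) ≈ 0.11886 m

119 mm of thermosteric rise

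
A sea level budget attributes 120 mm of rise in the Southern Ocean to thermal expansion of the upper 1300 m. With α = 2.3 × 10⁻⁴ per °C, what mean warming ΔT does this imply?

ΔT = Δh/(αH) = 0.12 / (2.3×10⁻⁴ × 1300) ≈ 0.4013 °C

about 0.40 °C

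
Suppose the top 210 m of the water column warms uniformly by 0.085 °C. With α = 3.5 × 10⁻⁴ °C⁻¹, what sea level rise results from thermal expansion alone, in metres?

Δh = αΔT·H = 3.5×10⁻⁴ × 0.085 × 210 = 0.0062475 m

Δh ≈ 0.00625 m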